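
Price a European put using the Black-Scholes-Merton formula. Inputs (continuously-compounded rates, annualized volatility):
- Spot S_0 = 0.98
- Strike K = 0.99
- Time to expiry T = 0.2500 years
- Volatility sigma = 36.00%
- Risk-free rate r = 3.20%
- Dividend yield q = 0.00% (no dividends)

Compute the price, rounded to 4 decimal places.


Answer: Price = 0.0714

Derivation:
d1 = (ln(S/K) + (r - q + 0.5*sigma^2) * T) / (sigma * sqrt(T)) = 0.07804238
d2 = d1 - sigma * sqrt(T) = -0.10195762
exp(-rT) = 0.99203191; exp(-qT) = 1.00000000
P = K * exp(-rT) * N(-d2) - S_0 * exp(-qT) * N(-d1)
N(-d1) = 0.46889717; N(-d2) = 0.54060484
P = 0.9900 * 0.99203191 * 0.54060484 - 0.9800 * 1.00000000 * 0.46889717 = 0.0714


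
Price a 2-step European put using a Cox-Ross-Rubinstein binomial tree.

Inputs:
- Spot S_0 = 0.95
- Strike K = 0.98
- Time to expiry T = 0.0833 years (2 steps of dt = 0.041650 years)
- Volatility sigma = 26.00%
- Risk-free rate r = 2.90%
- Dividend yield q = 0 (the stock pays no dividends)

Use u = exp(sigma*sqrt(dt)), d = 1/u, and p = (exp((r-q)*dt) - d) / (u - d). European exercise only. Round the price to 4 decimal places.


Answer: Price = V(0,0) = 0.0465

Derivation:
dt = T/N = 0.041650
u = exp(sigma*sqrt(dt)) = 1.054495; d = 1/u = 0.948322
p = (exp((r-q)*dt) - d) / (u - d) = 0.498121
Discount per step: exp(-r*dt) = 0.998793
Stock lattice S(k, i) with i counting down-moves:
  k=0: S(0,0) = 0.9500
  k=1: S(1,0) = 1.0018; S(1,1) = 0.9009
  k=2: S(2,0) = 1.0564; S(2,1) = 0.9500; S(2,2) = 0.8543
Terminal payoffs V(N, i) = max(K - S_T, 0):
  V(2,0) = 0.000000; V(2,1) = 0.030000; V(2,2) = 0.125652
Backward induction: V(k, i) = exp(-r*dt) * [p * V(k+1, i) + (1-p) * V(k+1, i+1)].
  V(1,0) = exp(-r*dt) * [p*0.000000 + (1-p)*0.030000] = 0.015038
  V(1,1) = exp(-r*dt) * [p*0.030000 + (1-p)*0.125652] = 0.077912
  V(0,0) = exp(-r*dt) * [p*0.015038 + (1-p)*0.077912] = 0.046537


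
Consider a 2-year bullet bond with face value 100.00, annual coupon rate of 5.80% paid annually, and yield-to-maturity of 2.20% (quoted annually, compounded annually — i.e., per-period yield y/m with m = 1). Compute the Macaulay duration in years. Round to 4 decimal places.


Coupon per period c = face * coupon_rate / m = 5.800000
Periods per year m = 1; per-period yield y/m = 0.022000
Number of cashflows N = 2
Cashflows (t years, CF_t, discount factor 1/(1+y/m)^(m*t), PV):
  t = 1.0000: CF_t = 5.800000, DF = 0.978474, PV = 5.675147
  t = 2.0000: CF_t = 105.800000, DF = 0.957411, PV = 101.294036
Price P = sum_t PV_t = 106.969183
Macaulay numerator sum_t t * PV_t:
  t * PV_t at t = 1.0000: 5.675147
  t * PV_t at t = 2.0000: 202.588072
Macaulay duration D = (sum_t t * PV_t) / P = 208.263219 / 106.969183 = 1.946946

Answer: Macaulay duration = 1.9469 years


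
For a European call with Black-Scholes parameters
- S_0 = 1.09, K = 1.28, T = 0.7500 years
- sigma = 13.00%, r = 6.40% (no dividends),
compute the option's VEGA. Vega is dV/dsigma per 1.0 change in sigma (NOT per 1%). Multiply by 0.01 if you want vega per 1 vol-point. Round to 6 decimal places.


d1 = -0.9445884011; d2 = -1.0571717036
phi(d1) = 0.2553648028; exp(-qT) = 1.0000000000; exp(-rT) = 0.9531337871
Vega = S * exp(-qT) * phi(d1) * sqrt(T) = 1.0900 * 1.0000000000 * 0.2553648028 * 0.8660254038 = 0.241056

Answer: Vega = 0.241056


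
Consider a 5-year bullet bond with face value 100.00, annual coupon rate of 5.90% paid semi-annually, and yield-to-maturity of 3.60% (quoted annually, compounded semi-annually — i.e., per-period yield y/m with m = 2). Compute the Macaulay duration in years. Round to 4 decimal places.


Answer: Macaulay duration = 4.4366 years

Derivation:
Coupon per period c = face * coupon_rate / m = 2.950000
Periods per year m = 2; per-period yield y/m = 0.018000
Number of cashflows N = 10
Cashflows (t years, CF_t, discount factor 1/(1+y/m)^(m*t), PV):
  t = 0.5000: CF_t = 2.950000, DF = 0.982318, PV = 2.897839
  t = 1.0000: CF_t = 2.950000, DF = 0.964949, PV = 2.846600
  t = 1.5000: CF_t = 2.950000, DF = 0.947887, PV = 2.796267
  t = 2.0000: CF_t = 2.950000, DF = 0.931127, PV = 2.746824
  t = 2.5000: CF_t = 2.950000, DF = 0.914663, PV = 2.698256
  t = 3.0000: CF_t = 2.950000, DF = 0.898490, PV = 2.650546
  t = 3.5000: CF_t = 2.950000, DF = 0.882603, PV = 2.603680
  t = 4.0000: CF_t = 2.950000, DF = 0.866997, PV = 2.557642
  t = 4.5000: CF_t = 2.950000, DF = 0.851667, PV = 2.512419
  t = 5.0000: CF_t = 102.950000, DF = 0.836608, PV = 86.128835
Price P = sum_t PV_t = 110.438908
Macaulay numerator sum_t t * PV_t:
  t * PV_t at t = 0.5000: 1.448919
  t * PV_t at t = 1.0000: 2.846600
  t * PV_t at t = 1.5000: 4.194401
  t * PV_t at t = 2.0000: 5.493649
  t * PV_t at t = 2.5000: 6.745640
  t * PV_t at t = 3.0000: 7.951638
  t * PV_t at t = 3.5000: 9.112879
  t * PV_t at t = 4.0000: 10.230569
  t * PV_t at t = 4.5000: 11.305884
  t * PV_t at t = 5.0000: 430.644173
Macaulay duration D = (sum_t t * PV_t) / P = 489.974352 / 110.438908 = 4.436610


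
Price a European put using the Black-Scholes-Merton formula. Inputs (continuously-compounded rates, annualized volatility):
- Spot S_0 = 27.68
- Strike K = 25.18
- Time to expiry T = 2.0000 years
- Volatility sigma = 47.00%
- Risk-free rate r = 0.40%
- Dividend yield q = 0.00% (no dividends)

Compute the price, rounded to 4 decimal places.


Answer: Price = 5.5836

Derivation:
d1 = (ln(S/K) + (r - q + 0.5*sigma^2) * T) / (sigma * sqrt(T)) = 0.48679052
d2 = d1 - sigma * sqrt(T) = -0.17788986
exp(-rT) = 0.99203191; exp(-qT) = 1.00000000
P = K * exp(-rT) * N(-d2) - S_0 * exp(-qT) * N(-d1)
N(-d1) = 0.31320340; N(-d2) = 0.57059526
P = 25.1800 * 0.99203191 * 0.57059526 - 27.6800 * 1.00000000 * 0.31320340 = 5.5836


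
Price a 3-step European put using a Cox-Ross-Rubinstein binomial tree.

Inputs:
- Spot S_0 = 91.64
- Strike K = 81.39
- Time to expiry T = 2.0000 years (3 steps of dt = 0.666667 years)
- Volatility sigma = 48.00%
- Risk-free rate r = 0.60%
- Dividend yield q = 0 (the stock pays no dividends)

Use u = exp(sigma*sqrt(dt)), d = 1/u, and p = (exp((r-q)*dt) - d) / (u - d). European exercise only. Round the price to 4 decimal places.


dt = T/N = 0.666667
u = exp(sigma*sqrt(dt)) = 1.479817; d = 1/u = 0.675759
p = (exp((r-q)*dt) - d) / (u - d) = 0.408240
Discount per step: exp(-r*dt) = 0.996008
Stock lattice S(k, i) with i counting down-moves:
  k=0: S(0,0) = 91.6400
  k=1: S(1,0) = 135.6104; S(1,1) = 61.9266
  k=2: S(2,0) = 200.6786; S(2,1) = 91.6400; S(2,2) = 41.8475
  k=3: S(3,0) = 296.9676; S(3,1) = 135.6104; S(3,2) = 61.9266; S(3,3) = 28.2788
Terminal payoffs V(N, i) = max(K - S_T, 0):
  V(3,0) = 0.000000; V(3,1) = 0.000000; V(3,2) = 19.463419; V(3,3) = 53.111189
Backward induction: V(k, i) = exp(-r*dt) * [p * V(k+1, i) + (1-p) * V(k+1, i+1)].
  V(2,0) = exp(-r*dt) * [p*0.000000 + (1-p)*0.000000] = 0.000000
  V(2,1) = exp(-r*dt) * [p*0.000000 + (1-p)*19.463419] = 11.471688
  V(2,2) = exp(-r*dt) * [p*19.463419 + (1-p)*53.111189] = 39.217629
  V(1,0) = exp(-r*dt) * [p*0.000000 + (1-p)*11.471688] = 6.761383
  V(1,1) = exp(-r*dt) * [p*11.471688 + (1-p)*39.217629] = 27.779278
  V(0,0) = exp(-r*dt) * [p*6.761383 + (1-p)*27.779278] = 19.122284

Answer: Price = V(0,0) = 19.1223


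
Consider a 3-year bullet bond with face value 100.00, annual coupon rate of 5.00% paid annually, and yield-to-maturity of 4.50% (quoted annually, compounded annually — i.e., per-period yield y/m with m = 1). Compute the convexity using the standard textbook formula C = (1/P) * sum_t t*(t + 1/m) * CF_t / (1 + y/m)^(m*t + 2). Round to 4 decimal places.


Coupon per period c = face * coupon_rate / m = 5.000000
Periods per year m = 1; per-period yield y/m = 0.045000
Number of cashflows N = 3
Cashflows (t years, CF_t, discount factor 1/(1+y/m)^(m*t), PV):
  t = 1.0000: CF_t = 5.000000, DF = 0.956938, PV = 4.784689
  t = 2.0000: CF_t = 5.000000, DF = 0.915730, PV = 4.578650
  t = 3.0000: CF_t = 105.000000, DF = 0.876297, PV = 92.011143
Price P = sum_t PV_t = 101.374482
Convexity numerator sum_t t*(t + 1/m) * CF_t / (1+y/m)^(m*t + 2):
  t = 1.0000: term = 8.762966
  t = 2.0000: term = 25.156840
  t = 3.0000: term = 1011.088319
Convexity = (1/P) * sum = 1045.008125 / 101.374482 = 10.308394

Answer: Convexity = 10.3084


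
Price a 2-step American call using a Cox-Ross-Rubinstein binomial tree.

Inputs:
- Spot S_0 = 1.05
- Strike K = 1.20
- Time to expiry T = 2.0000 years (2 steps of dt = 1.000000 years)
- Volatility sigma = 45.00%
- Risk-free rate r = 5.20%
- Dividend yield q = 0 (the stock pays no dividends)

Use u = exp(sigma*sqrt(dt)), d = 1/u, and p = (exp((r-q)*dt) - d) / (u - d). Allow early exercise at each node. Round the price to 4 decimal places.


Answer: Price = V(0,0) = 0.2486

Derivation:
dt = T/N = 1.000000
u = exp(sigma*sqrt(dt)) = 1.568312; d = 1/u = 0.637628
p = (exp((r-q)*dt) - d) / (u - d) = 0.446712
Discount per step: exp(-r*dt) = 0.949329
Stock lattice S(k, i) with i counting down-moves:
  k=0: S(0,0) = 1.0500
  k=1: S(1,0) = 1.6467; S(1,1) = 0.6695
  k=2: S(2,0) = 2.5826; S(2,1) = 1.0500; S(2,2) = 0.4269
Terminal payoffs V(N, i) = max(S_T - K, 0):
  V(2,0) = 1.382583; V(2,1) = 0.000000; V(2,2) = 0.000000
Backward induction: V(k, i) = exp(-r*dt) * [p * V(k+1, i) + (1-p) * V(k+1, i+1)]; then take max(V_cont, immediate exercise) for American.
  V(1,0) = exp(-r*dt) * [p*1.382583 + (1-p)*0.000000] = 0.586321; exercise = 0.446728; V(1,0) = max -> 0.586321
  V(1,1) = exp(-r*dt) * [p*0.000000 + (1-p)*0.000000] = 0.000000; exercise = 0.000000; V(1,1) = max -> 0.000000
  V(0,0) = exp(-r*dt) * [p*0.586321 + (1-p)*0.000000] = 0.248645; exercise = 0.000000; V(0,0) = max -> 0.248645


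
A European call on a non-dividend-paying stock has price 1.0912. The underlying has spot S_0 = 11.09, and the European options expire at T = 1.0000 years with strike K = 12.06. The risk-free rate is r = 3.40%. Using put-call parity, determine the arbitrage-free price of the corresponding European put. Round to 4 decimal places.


Put-call parity: C - P = S_0 * exp(-qT) - K * exp(-rT).
S_0 * exp(-qT) = 11.0900 * 1.00000000 = 11.09000000
K * exp(-rT) = 12.0600 * 0.96657150 = 11.65685235
P = C - S*exp(-qT) + K*exp(-rT)
P = 1.0912 - 11.09000000 + 11.65685235 = 1.6581

Answer: Put price = 1.6581


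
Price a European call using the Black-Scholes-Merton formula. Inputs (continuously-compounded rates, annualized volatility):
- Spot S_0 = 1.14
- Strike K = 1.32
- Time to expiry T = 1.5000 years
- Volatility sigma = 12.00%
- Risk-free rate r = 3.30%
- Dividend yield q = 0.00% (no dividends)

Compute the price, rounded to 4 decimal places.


d1 = (ln(S/K) + (r - q + 0.5*sigma^2) * T) / (sigma * sqrt(T)) = -0.58722076
d2 = d1 - sigma * sqrt(T) = -0.73419015
exp(-rT) = 0.95170516; exp(-qT) = 1.00000000
C = S_0 * exp(-qT) * N(d1) - K * exp(-rT) * N(d2)
N(d1) = 0.27852772; N(d2) = 0.23141643
C = 1.1400 * 1.00000000 * 0.27852772 - 1.3200 * 0.95170516 * 0.23141643 = 0.0268

Answer: Price = 0.0268


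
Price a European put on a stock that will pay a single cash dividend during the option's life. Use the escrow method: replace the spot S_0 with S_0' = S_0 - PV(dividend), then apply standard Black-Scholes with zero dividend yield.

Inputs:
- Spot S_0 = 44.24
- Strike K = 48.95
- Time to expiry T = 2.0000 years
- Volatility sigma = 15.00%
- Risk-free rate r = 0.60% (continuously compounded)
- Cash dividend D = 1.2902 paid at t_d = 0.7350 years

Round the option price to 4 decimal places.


PV(D) = D * exp(-r * t_d) = 1.2902 * 0.99559971 = 1.28452275
S_0' = S_0 - PV(D) = 44.2400 - 1.28452275 = 42.95547725
d1 = (ln(S_0'/K) + (r + sigma^2/2)*T) / (sigma*sqrt(T)) = -0.45318569
d2 = d1 - sigma*sqrt(T) = -0.66531772
exp(-rT) = 0.98807171
N(-d1) = 0.67479248; N(-d2) = 0.74707635
P = K * exp(-rT) * N(-d2) - S_0' * N(-d1) = 48.9500 * 0.98807171 * 0.74707635 - 42.95547725 * 0.67479248 = 7.1471

Answer: Price = 7.1471


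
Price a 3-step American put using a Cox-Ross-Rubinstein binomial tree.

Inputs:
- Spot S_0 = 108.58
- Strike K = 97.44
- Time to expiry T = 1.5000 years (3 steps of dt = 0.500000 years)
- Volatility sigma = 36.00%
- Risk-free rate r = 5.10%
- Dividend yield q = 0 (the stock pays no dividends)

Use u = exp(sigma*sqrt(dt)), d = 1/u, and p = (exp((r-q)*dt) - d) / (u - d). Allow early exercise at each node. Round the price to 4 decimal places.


dt = T/N = 0.500000
u = exp(sigma*sqrt(dt)) = 1.289892; d = 1/u = 0.775259
p = (exp((r-q)*dt) - d) / (u - d) = 0.486889
Discount per step: exp(-r*dt) = 0.974822
Stock lattice S(k, i) with i counting down-moves:
  k=0: S(0,0) = 108.5800
  k=1: S(1,0) = 140.0565; S(1,1) = 84.1776
  k=2: S(2,0) = 180.6577; S(2,1) = 108.5800; S(2,2) = 65.2594
  k=3: S(3,0) = 233.0289; S(3,1) = 140.0565; S(3,2) = 84.1776; S(3,3) = 50.5929
Terminal payoffs V(N, i) = max(K - S_T, 0):
  V(3,0) = 0.000000; V(3,1) = 0.000000; V(3,2) = 13.262406; V(3,3) = 46.847067
Backward induction: V(k, i) = exp(-r*dt) * [p * V(k+1, i) + (1-p) * V(k+1, i+1)]; then take max(V_cont, immediate exercise) for American.
  V(2,0) = exp(-r*dt) * [p*0.000000 + (1-p)*0.000000] = 0.000000; exercise = 0.000000; V(2,0) = max -> 0.000000
  V(2,1) = exp(-r*dt) * [p*0.000000 + (1-p)*13.262406] = 6.633752; exercise = 0.000000; V(2,1) = max -> 6.633752
  V(2,2) = exp(-r*dt) * [p*13.262406 + (1-p)*46.847067] = 29.727276; exercise = 32.180584; V(2,2) = max -> 32.180584
  V(1,0) = exp(-r*dt) * [p*0.000000 + (1-p)*6.633752] = 3.318151; exercise = 0.000000; V(1,0) = max -> 3.318151
  V(1,1) = exp(-r*dt) * [p*6.633752 + (1-p)*32.180584] = 19.245057; exercise = 13.262406; V(1,1) = max -> 19.245057
  V(0,0) = exp(-r*dt) * [p*3.318151 + (1-p)*19.245057] = 11.201123; exercise = 0.000000; V(0,0) = max -> 11.201123

Answer: Price = V(0,0) = 11.2011


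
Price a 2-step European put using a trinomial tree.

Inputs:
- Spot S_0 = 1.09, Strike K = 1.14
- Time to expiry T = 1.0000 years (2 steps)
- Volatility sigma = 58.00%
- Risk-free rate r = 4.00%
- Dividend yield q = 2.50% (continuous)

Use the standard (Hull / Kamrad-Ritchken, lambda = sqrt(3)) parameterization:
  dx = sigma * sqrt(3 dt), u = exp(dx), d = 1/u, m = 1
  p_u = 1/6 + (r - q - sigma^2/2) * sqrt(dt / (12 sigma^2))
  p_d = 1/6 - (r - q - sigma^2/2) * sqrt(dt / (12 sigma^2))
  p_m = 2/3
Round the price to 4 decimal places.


Answer: Price = V(0,0) = 0.2355

Derivation:
dt = T/N = 0.500000; dx = sigma*sqrt(3*dt) = 0.710352
u = exp(dx) = 2.034707; d = 1/u = 0.491471
p_u = 0.112750, p_m = 0.666667, p_d = 0.220584
Discount per step: exp(-r*dt) = 0.980199
Stock lattice S(k, j) with j the centered position index:
  k=0: S(0,+0) = 1.0900
  k=1: S(1,-1) = 0.5357; S(1,+0) = 1.0900; S(1,+1) = 2.2178
  k=2: S(2,-2) = 0.2633; S(2,-1) = 0.5357; S(2,+0) = 1.0900; S(2,+1) = 2.2178; S(2,+2) = 4.5126
Terminal payoffs V(N, j) = max(K - S_T, 0):
  V(2,-2) = 0.876717; V(2,-1) = 0.604296; V(2,+0) = 0.050000; V(2,+1) = 0.000000; V(2,+2) = 0.000000
Backward induction: V(k, j) = exp(-r*dt) * [p_u * V(k+1, j+1) + p_m * V(k+1, j) + p_d * V(k+1, j-1)]
  V(1,-1) = exp(-r*dt) * [p_u*0.050000 + p_m*0.604296 + p_d*0.876717] = 0.589973
  V(1,+0) = exp(-r*dt) * [p_u*0.000000 + p_m*0.050000 + p_d*0.604296] = 0.163332
  V(1,+1) = exp(-r*dt) * [p_u*0.000000 + p_m*0.000000 + p_d*0.050000] = 0.010811
  V(0,+0) = exp(-r*dt) * [p_u*0.010811 + p_m*0.163332 + p_d*0.589973] = 0.235488


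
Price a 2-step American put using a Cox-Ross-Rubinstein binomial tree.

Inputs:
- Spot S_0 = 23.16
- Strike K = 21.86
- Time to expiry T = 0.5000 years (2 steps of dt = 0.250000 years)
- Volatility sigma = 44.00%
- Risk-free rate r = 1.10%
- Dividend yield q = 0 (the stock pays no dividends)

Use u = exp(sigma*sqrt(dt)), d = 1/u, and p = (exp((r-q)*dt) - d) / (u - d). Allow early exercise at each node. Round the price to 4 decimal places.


dt = T/N = 0.250000
u = exp(sigma*sqrt(dt)) = 1.246077; d = 1/u = 0.802519
p = (exp((r-q)*dt) - d) / (u - d) = 0.451429
Discount per step: exp(-r*dt) = 0.997254
Stock lattice S(k, i) with i counting down-moves:
  k=0: S(0,0) = 23.1600
  k=1: S(1,0) = 28.8591; S(1,1) = 18.5863
  k=2: S(2,0) = 35.9607; S(2,1) = 23.1600; S(2,2) = 14.9159
Terminal payoffs V(N, i) = max(K - S_T, 0):
  V(2,0) = 0.000000; V(2,1) = 0.000000; V(2,2) = 6.944116
Backward induction: V(k, i) = exp(-r*dt) * [p * V(k+1, i) + (1-p) * V(k+1, i+1)]; then take max(V_cont, immediate exercise) for American.
  V(1,0) = exp(-r*dt) * [p*0.000000 + (1-p)*0.000000] = 0.000000; exercise = 0.000000; V(1,0) = max -> 0.000000
  V(1,1) = exp(-r*dt) * [p*0.000000 + (1-p)*6.944116] = 3.798878; exercise = 3.273665; V(1,1) = max -> 3.798878
  V(0,0) = exp(-r*dt) * [p*0.000000 + (1-p)*3.798878] = 2.078231; exercise = 0.000000; V(0,0) = max -> 2.078231

Answer: Price = V(0,0) = 2.0782


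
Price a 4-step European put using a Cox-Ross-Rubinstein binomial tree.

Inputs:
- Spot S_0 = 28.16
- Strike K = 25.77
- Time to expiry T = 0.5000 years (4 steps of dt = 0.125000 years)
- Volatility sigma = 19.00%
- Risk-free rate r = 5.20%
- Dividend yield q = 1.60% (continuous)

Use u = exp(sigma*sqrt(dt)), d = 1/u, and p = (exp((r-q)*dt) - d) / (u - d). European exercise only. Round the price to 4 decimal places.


Answer: Price = V(0,0) = 0.4870

Derivation:
dt = T/N = 0.125000
u = exp(sigma*sqrt(dt)) = 1.069483; d = 1/u = 0.935031
p = (exp((r-q)*dt) - d) / (u - d) = 0.516757
Discount per step: exp(-r*dt) = 0.993521
Stock lattice S(k, i) with i counting down-moves:
  k=0: S(0,0) = 28.1600
  k=1: S(1,0) = 30.1166; S(1,1) = 26.3305
  k=2: S(2,0) = 32.2092; S(2,1) = 28.1600; S(2,2) = 24.6198
  k=3: S(3,0) = 34.4472; S(3,1) = 30.1166; S(3,2) = 26.3305; S(3,3) = 23.0203
  k=4: S(4,0) = 36.8407; S(4,1) = 32.2092; S(4,2) = 28.1600; S(4,3) = 24.6198; S(4,4) = 21.5247
Terminal payoffs V(N, i) = max(K - S_T, 0):
  V(4,0) = 0.000000; V(4,1) = 0.000000; V(4,2) = 0.000000; V(4,3) = 1.150169; V(4,4) = 4.245282
Backward induction: V(k, i) = exp(-r*dt) * [p * V(k+1, i) + (1-p) * V(k+1, i+1)].
  V(3,0) = exp(-r*dt) * [p*0.000000 + (1-p)*0.000000] = 0.000000
  V(3,1) = exp(-r*dt) * [p*0.000000 + (1-p)*0.000000] = 0.000000
  V(3,2) = exp(-r*dt) * [p*0.000000 + (1-p)*1.150169] = 0.552210
  V(3,3) = exp(-r*dt) * [p*1.150169 + (1-p)*4.245282] = 2.628718
  V(2,0) = exp(-r*dt) * [p*0.000000 + (1-p)*0.000000] = 0.000000
  V(2,1) = exp(-r*dt) * [p*0.000000 + (1-p)*0.552210] = 0.265122
  V(2,2) = exp(-r*dt) * [p*0.552210 + (1-p)*2.628718] = 1.545588
  V(1,0) = exp(-r*dt) * [p*0.000000 + (1-p)*0.265122] = 0.127288
  V(1,1) = exp(-r*dt) * [p*0.265122 + (1-p)*1.545588] = 0.878171
  V(0,0) = exp(-r*dt) * [p*0.127288 + (1-p)*0.878171] = 0.486972


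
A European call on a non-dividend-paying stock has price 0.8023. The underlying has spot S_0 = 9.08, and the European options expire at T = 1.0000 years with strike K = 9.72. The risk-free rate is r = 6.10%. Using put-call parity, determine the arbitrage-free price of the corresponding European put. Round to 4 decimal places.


Answer: Put price = 0.8671

Derivation:
Put-call parity: C - P = S_0 * exp(-qT) - K * exp(-rT).
S_0 * exp(-qT) = 9.0800 * 1.00000000 = 9.08000000
K * exp(-rT) = 9.7200 * 0.94082324 = 9.14480189
P = C - S*exp(-qT) + K*exp(-rT)
P = 0.8023 - 9.08000000 + 9.14480189 = 0.8671


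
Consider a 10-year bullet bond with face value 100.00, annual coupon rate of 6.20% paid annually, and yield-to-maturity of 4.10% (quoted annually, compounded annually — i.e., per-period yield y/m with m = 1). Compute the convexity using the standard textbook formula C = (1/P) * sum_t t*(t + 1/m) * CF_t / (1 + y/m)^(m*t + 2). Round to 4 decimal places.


Coupon per period c = face * coupon_rate / m = 6.200000
Periods per year m = 1; per-period yield y/m = 0.041000
Number of cashflows N = 10
Cashflows (t years, CF_t, discount factor 1/(1+y/m)^(m*t), PV):
  t = 1.0000: CF_t = 6.200000, DF = 0.960615, PV = 5.955812
  t = 2.0000: CF_t = 6.200000, DF = 0.922781, PV = 5.721241
  t = 3.0000: CF_t = 6.200000, DF = 0.886437, PV = 5.495909
  t = 4.0000: CF_t = 6.200000, DF = 0.851524, PV = 5.279451
  t = 5.0000: CF_t = 6.200000, DF = 0.817987, PV = 5.071519
  t = 6.0000: CF_t = 6.200000, DF = 0.785770, PV = 4.871776
  t = 7.0000: CF_t = 6.200000, DF = 0.754823, PV = 4.679900
  t = 8.0000: CF_t = 6.200000, DF = 0.725094, PV = 4.495581
  t = 9.0000: CF_t = 6.200000, DF = 0.696536, PV = 4.318522
  t = 10.0000: CF_t = 106.200000, DF = 0.669103, PV = 71.058694
Price P = sum_t PV_t = 116.948404
Convexity numerator sum_t t*(t + 1/m) * CF_t / (1+y/m)^(m*t + 2):
  t = 1.0000: term = 10.991817
  t = 2.0000: term = 31.676707
  t = 3.0000: term = 60.858226
  t = 4.0000: term = 97.435520
  t = 5.0000: term = 140.397003
  t = 6.0000: term = 188.814413
  t = 7.0000: term = 241.837225
  t = 8.0000: term = 298.687392
  t = 9.0000: term = 358.654409
  t = 10.0000: term = 7212.875696
Convexity = (1/P) * sum = 8642.228409 / 116.948404 = 73.897788

Answer: Convexity = 73.8978


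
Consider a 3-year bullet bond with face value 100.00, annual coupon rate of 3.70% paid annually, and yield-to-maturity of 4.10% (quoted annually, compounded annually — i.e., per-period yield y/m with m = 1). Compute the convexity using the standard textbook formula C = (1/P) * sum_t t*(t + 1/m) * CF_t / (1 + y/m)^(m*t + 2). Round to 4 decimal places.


Answer: Convexity = 10.5506

Derivation:
Coupon per period c = face * coupon_rate / m = 3.700000
Periods per year m = 1; per-period yield y/m = 0.041000
Number of cashflows N = 3
Cashflows (t years, CF_t, discount factor 1/(1+y/m)^(m*t), PV):
  t = 1.0000: CF_t = 3.700000, DF = 0.960615, PV = 3.554275
  t = 2.0000: CF_t = 3.700000, DF = 0.922781, PV = 3.414289
  t = 3.0000: CF_t = 103.700000, DF = 0.886437, PV = 91.923503
Price P = sum_t PV_t = 98.892067
Convexity numerator sum_t t*(t + 1/m) * CF_t / (1+y/m)^(m*t + 2):
  t = 1.0000: term = 6.559633
  t = 2.0000: term = 18.903841
  t = 3.0000: term = 1017.902908
Convexity = (1/P) * sum = 1043.366381 / 98.892067 = 10.550557


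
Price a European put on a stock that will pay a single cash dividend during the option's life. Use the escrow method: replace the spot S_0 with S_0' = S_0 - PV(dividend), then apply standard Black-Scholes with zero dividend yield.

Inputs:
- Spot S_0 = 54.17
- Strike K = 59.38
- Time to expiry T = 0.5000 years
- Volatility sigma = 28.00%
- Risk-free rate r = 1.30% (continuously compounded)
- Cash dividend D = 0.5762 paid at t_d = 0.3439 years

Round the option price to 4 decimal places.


PV(D) = D * exp(-r * t_d) = 0.5762 * 0.99553928 = 0.57362973
S_0' = S_0 - PV(D) = 54.1700 - 0.57362973 = 53.59637027
d1 = (ln(S_0'/K) + (r + sigma^2/2)*T) / (sigma*sqrt(T)) = -0.38575767
d2 = d1 - sigma*sqrt(T) = -0.58374757
exp(-rT) = 0.99352108
N(-d1) = 0.65016193; N(-d2) = 0.72030492
P = K * exp(-rT) * N(-d2) - S_0' * N(-d1) = 59.3800 * 0.99352108 * 0.72030492 - 53.59637027 * 0.65016193 = 7.6483

Answer: Price = 7.6483


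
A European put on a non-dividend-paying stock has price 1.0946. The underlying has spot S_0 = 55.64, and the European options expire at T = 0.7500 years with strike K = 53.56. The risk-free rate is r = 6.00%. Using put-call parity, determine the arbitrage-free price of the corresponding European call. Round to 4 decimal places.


Answer: Call price = 5.5314

Derivation:
Put-call parity: C - P = S_0 * exp(-qT) - K * exp(-rT).
S_0 * exp(-qT) = 55.6400 * 1.00000000 = 55.64000000
K * exp(-rT) = 53.5600 * 0.95599748 = 51.20322513
C = P + S*exp(-qT) - K*exp(-rT)
C = 1.0946 + 55.64000000 - 51.20322513 = 5.5314


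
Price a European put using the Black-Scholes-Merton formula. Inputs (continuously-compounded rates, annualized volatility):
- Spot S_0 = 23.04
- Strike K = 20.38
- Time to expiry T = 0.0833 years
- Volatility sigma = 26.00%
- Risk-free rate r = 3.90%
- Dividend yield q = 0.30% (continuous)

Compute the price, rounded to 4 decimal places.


d1 = (ln(S/K) + (r - q + 0.5*sigma^2) * T) / (sigma * sqrt(T)) = 1.71230349
d2 = d1 - sigma * sqrt(T) = 1.63726296
exp(-rT) = 0.99675657; exp(-qT) = 0.99975013
P = K * exp(-rT) * N(-d2) - S_0 * exp(-qT) * N(-d1)
N(-d1) = 0.04342038; N(-d2) = 0.05078777
P = 20.3800 * 0.99675657 * 0.05078777 - 23.0400 * 0.99975013 * 0.04342038 = 0.0315

Answer: Price = 0.0315


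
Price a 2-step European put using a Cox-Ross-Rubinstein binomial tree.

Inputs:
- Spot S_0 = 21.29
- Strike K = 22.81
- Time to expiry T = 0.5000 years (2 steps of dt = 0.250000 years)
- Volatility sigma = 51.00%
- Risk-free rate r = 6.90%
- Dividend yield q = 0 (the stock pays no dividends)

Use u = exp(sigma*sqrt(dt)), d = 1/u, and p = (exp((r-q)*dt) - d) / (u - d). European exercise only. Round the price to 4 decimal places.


dt = T/N = 0.250000
u = exp(sigma*sqrt(dt)) = 1.290462; d = 1/u = 0.774916
p = (exp((r-q)*dt) - d) / (u - d) = 0.470343
Discount per step: exp(-r*dt) = 0.982898
Stock lattice S(k, i) with i counting down-moves:
  k=0: S(0,0) = 21.2900
  k=1: S(1,0) = 27.4739; S(1,1) = 16.4980
  k=2: S(2,0) = 35.4540; S(2,1) = 21.2900; S(2,2) = 12.7846
Terminal payoffs V(N, i) = max(K - S_T, 0):
  V(2,0) = 0.000000; V(2,1) = 1.520000; V(2,2) = 10.025449
Backward induction: V(k, i) = exp(-r*dt) * [p * V(k+1, i) + (1-p) * V(k+1, i+1)].
  V(1,0) = exp(-r*dt) * [p*0.000000 + (1-p)*1.520000] = 0.791310
  V(1,1) = exp(-r*dt) * [p*1.520000 + (1-p)*10.025449] = 5.921930
  V(0,0) = exp(-r*dt) * [p*0.791310 + (1-p)*5.921930] = 3.448770

Answer: Price = V(0,0) = 3.4488


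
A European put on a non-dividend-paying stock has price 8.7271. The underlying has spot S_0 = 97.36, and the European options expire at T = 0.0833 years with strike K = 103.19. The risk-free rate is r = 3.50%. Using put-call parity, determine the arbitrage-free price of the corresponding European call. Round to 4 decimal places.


Put-call parity: C - P = S_0 * exp(-qT) - K * exp(-rT).
S_0 * exp(-qT) = 97.3600 * 1.00000000 = 97.36000000
K * exp(-rT) = 103.1900 * 0.99708875 = 102.88958769
C = P + S*exp(-qT) - K*exp(-rT)
C = 8.7271 + 97.36000000 - 102.88958769 = 3.1975

Answer: Call price = 3.1975


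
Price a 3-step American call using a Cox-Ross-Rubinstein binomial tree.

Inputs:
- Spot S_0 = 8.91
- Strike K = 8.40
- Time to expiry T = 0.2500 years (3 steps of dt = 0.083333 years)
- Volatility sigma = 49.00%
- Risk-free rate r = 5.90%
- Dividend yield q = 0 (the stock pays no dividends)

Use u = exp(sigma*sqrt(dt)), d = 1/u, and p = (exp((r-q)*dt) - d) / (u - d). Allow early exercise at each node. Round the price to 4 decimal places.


dt = T/N = 0.083333
u = exp(sigma*sqrt(dt)) = 1.151944; d = 1/u = 0.868098
p = (exp((r-q)*dt) - d) / (u - d) = 0.482060
Discount per step: exp(-r*dt) = 0.995095
Stock lattice S(k, i) with i counting down-moves:
  k=0: S(0,0) = 8.9100
  k=1: S(1,0) = 10.2638; S(1,1) = 7.7348
  k=2: S(2,0) = 11.8233; S(2,1) = 8.9100; S(2,2) = 6.7145
  k=3: S(3,0) = 13.6198; S(3,1) = 10.2638; S(3,2) = 7.7348; S(3,3) = 5.8289
Terminal payoffs V(N, i) = max(S_T - K, 0):
  V(3,0) = 5.219828; V(3,1) = 1.863820; V(3,2) = 0.000000; V(3,3) = 0.000000
Backward induction: V(k, i) = exp(-r*dt) * [p * V(k+1, i) + (1-p) * V(k+1, i+1)]; then take max(V_cont, immediate exercise) for American.
  V(2,0) = exp(-r*dt) * [p*5.219828 + (1-p)*1.863820] = 3.464543; exercise = 3.423344; V(2,0) = max -> 3.464543
  V(2,1) = exp(-r*dt) * [p*1.863820 + (1-p)*0.000000] = 0.894067; exercise = 0.510000; V(2,1) = max -> 0.894067
  V(2,2) = exp(-r*dt) * [p*0.000000 + (1-p)*0.000000] = 0.000000; exercise = 0.000000; V(2,2) = max -> 0.000000
  V(1,0) = exp(-r*dt) * [p*3.464543 + (1-p)*0.894067] = 2.122729; exercise = 1.863820; V(1,0) = max -> 2.122729
  V(1,1) = exp(-r*dt) * [p*0.894067 + (1-p)*0.000000] = 0.428880; exercise = 0.000000; V(1,1) = max -> 0.428880
  V(0,0) = exp(-r*dt) * [p*2.122729 + (1-p)*0.428880] = 1.239309; exercise = 0.510000; V(0,0) = max -> 1.239309

Answer: Price = V(0,0) = 1.2393


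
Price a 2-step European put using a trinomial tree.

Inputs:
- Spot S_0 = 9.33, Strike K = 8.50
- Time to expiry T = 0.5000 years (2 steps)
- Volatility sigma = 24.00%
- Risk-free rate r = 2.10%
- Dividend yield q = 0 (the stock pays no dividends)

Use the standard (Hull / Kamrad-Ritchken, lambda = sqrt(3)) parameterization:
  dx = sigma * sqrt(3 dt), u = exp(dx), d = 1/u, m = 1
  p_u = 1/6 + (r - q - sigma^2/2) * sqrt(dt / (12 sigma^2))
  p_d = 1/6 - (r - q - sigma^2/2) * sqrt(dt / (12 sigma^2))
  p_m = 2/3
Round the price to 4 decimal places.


Answer: Price = V(0,0) = 0.2763

Derivation:
dt = T/N = 0.250000; dx = sigma*sqrt(3*dt) = 0.207846
u = exp(dx) = 1.231024; d = 1/u = 0.812332
p_u = 0.161976, p_m = 0.666667, p_d = 0.171358
Discount per step: exp(-r*dt) = 0.994764
Stock lattice S(k, j) with j the centered position index:
  k=0: S(0,+0) = 9.3300
  k=1: S(1,-1) = 7.5791; S(1,+0) = 9.3300; S(1,+1) = 11.4855
  k=2: S(2,-2) = 6.1567; S(2,-1) = 7.5791; S(2,+0) = 9.3300; S(2,+1) = 11.4855; S(2,+2) = 14.1389
Terminal payoffs V(N, j) = max(K - S_T, 0):
  V(2,-2) = 2.343288; V(2,-1) = 0.920942; V(2,+0) = 0.000000; V(2,+1) = 0.000000; V(2,+2) = 0.000000
Backward induction: V(k, j) = exp(-r*dt) * [p_u * V(k+1, j+1) + p_m * V(k+1, j) + p_d * V(k+1, j-1)]
  V(1,-1) = exp(-r*dt) * [p_u*0.000000 + p_m*0.920942 + p_d*2.343288] = 1.010184
  V(1,+0) = exp(-r*dt) * [p_u*0.000000 + p_m*0.000000 + p_d*0.920942] = 0.156984
  V(1,+1) = exp(-r*dt) * [p_u*0.000000 + p_m*0.000000 + p_d*0.000000] = 0.000000
  V(0,+0) = exp(-r*dt) * [p_u*0.000000 + p_m*0.156984 + p_d*1.010184] = 0.276304


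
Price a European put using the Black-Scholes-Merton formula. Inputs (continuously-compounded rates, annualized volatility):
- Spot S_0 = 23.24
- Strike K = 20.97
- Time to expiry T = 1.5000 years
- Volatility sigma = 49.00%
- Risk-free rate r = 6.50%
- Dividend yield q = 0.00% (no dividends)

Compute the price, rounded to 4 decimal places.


d1 = (ln(S/K) + (r - q + 0.5*sigma^2) * T) / (sigma * sqrt(T)) = 0.63379645
d2 = d1 - sigma * sqrt(T) = 0.03367146
exp(-rT) = 0.90710234; exp(-qT) = 1.00000000
P = K * exp(-rT) * N(-d2) - S_0 * exp(-qT) * N(-d1)
N(-d1) = 0.26310683; N(-d2) = 0.48656957
P = 20.9700 * 0.90710234 * 0.48656957 - 23.2400 * 1.00000000 * 0.26310683 = 3.1409

Answer: Price = 3.1409


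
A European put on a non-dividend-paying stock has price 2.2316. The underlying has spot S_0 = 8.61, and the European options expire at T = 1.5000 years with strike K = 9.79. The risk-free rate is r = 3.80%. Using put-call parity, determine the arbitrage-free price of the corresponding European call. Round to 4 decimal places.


Answer: Call price = 1.5940

Derivation:
Put-call parity: C - P = S_0 * exp(-qT) - K * exp(-rT).
S_0 * exp(-qT) = 8.6100 * 1.00000000 = 8.61000000
K * exp(-rT) = 9.7900 * 0.94459407 = 9.24757594
C = P + S*exp(-qT) - K*exp(-rT)
C = 2.2316 + 8.61000000 - 9.24757594 = 1.5940


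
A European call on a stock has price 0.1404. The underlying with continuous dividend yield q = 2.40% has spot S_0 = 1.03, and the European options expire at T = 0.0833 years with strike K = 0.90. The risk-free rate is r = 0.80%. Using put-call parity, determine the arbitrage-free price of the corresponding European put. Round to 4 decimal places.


Put-call parity: C - P = S_0 * exp(-qT) - K * exp(-rT).
S_0 * exp(-qT) = 1.0300 * 0.99800280 = 1.02794288
K * exp(-rT) = 0.9000 * 0.99933382 = 0.89940044
P = C - S*exp(-qT) + K*exp(-rT)
P = 0.1404 - 1.02794288 + 0.89940044 = 0.0119

Answer: Put price = 0.0119


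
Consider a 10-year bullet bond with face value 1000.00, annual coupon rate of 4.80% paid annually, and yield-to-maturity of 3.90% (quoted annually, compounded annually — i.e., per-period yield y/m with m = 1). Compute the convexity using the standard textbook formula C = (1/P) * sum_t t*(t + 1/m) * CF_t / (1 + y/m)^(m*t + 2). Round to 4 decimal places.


Coupon per period c = face * coupon_rate / m = 48.000000
Periods per year m = 1; per-period yield y/m = 0.039000
Number of cashflows N = 10
Cashflows (t years, CF_t, discount factor 1/(1+y/m)^(m*t), PV):
  t = 1.0000: CF_t = 48.000000, DF = 0.962464, PV = 46.198268
  t = 2.0000: CF_t = 48.000000, DF = 0.926337, PV = 44.464165
  t = 3.0000: CF_t = 48.000000, DF = 0.891566, PV = 42.795154
  t = 4.0000: CF_t = 48.000000, DF = 0.858100, PV = 41.188791
  t = 5.0000: CF_t = 48.000000, DF = 0.825890, PV = 39.642725
  t = 6.0000: CF_t = 48.000000, DF = 0.794889, PV = 38.154692
  t = 7.0000: CF_t = 48.000000, DF = 0.765052, PV = 36.722514
  t = 8.0000: CF_t = 48.000000, DF = 0.736335, PV = 35.344094
  t = 9.0000: CF_t = 48.000000, DF = 0.708696, PV = 34.017415
  t = 10.0000: CF_t = 1048.000000, DF = 0.682094, PV = 714.834998
Price P = sum_t PV_t = 1073.362816
Convexity numerator sum_t t*(t + 1/m) * CF_t / (1+y/m)^(m*t + 2):
  t = 1.0000: term = 85.590308
  t = 2.0000: term = 247.132748
  t = 3.0000: term = 475.712700
  t = 4.0000: term = 763.093840
  t = 5.0000: term = 1101.675418
  t = 6.0000: term = 1484.451959
  t = 7.0000: term = 1904.975245
  t = 8.0000: term = 2357.318466
  t = 9.0000: term = 2836.042428
  t = 10.0000: term = 72839.573991
Convexity = (1/P) * sum = 84095.567103 / 1073.362816 = 78.347755

Answer: Convexity = 78.3478


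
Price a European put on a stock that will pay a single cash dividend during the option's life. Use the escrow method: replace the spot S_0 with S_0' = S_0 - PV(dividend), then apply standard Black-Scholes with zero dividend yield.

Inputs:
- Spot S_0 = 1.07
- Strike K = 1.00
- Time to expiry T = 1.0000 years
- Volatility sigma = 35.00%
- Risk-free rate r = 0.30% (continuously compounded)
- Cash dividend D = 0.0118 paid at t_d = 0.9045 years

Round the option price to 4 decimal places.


PV(D) = D * exp(-r * t_d) = 0.0118 * 0.99729018 = 0.01176802
S_0' = S_0 - PV(D) = 1.0700 - 0.01176802 = 1.05823198
d1 = (ln(S_0'/K) + (r + sigma^2/2)*T) / (sigma*sqrt(T)) = 0.34528448
d2 = d1 - sigma*sqrt(T) = -0.00471552
exp(-rT) = 0.99700450
N(-d1) = 0.36494026; N(-d2) = 0.50188121
P = K * exp(-rT) * N(-d2) - S_0' * N(-d1) = 1.0000 * 0.99700450 * 0.50188121 - 1.05823198 * 0.36494026 = 0.1142

Answer: Price = 0.1142


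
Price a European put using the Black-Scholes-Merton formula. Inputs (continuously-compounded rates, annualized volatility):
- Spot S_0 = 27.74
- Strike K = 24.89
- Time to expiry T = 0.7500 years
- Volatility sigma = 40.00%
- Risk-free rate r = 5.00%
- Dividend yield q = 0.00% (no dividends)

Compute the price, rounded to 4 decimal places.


Answer: Price = 1.9796

Derivation:
d1 = (ln(S/K) + (r - q + 0.5*sigma^2) * T) / (sigma * sqrt(T)) = 0.59440894
d2 = d1 - sigma * sqrt(T) = 0.24799878
exp(-rT) = 0.96319442; exp(-qT) = 1.00000000
P = K * exp(-rT) * N(-d2) - S_0 * exp(-qT) * N(-d1)
N(-d1) = 0.27611931; N(-d2) = 0.40206767
P = 24.8900 * 0.96319442 * 0.40206767 - 27.7400 * 1.00000000 * 0.27611931 = 1.9796


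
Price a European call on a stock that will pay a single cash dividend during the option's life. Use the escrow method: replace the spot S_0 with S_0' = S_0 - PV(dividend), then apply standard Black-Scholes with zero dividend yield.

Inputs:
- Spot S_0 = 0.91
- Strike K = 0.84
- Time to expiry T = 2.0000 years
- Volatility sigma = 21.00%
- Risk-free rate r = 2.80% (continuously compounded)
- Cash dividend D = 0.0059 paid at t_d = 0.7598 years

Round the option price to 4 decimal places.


Answer: Price = 0.1646

Derivation:
PV(D) = D * exp(-r * t_d) = 0.0059 * 0.97895030 = 0.00577581
S_0' = S_0 - PV(D) = 0.9100 - 0.00577581 = 0.90422419
d1 = (ln(S_0'/K) + (r + sigma^2/2)*T) / (sigma*sqrt(T)) = 0.58513234
d2 = d1 - sigma*sqrt(T) = 0.28814749
exp(-rT) = 0.94553914
N(d1) = 0.72077063; N(d2) = 0.61338308
C = S_0' * N(d1) - K * exp(-rT) * N(d2) = 0.90422419 * 0.72077063 - 0.8400 * 0.94553914 * 0.61338308 = 0.1646


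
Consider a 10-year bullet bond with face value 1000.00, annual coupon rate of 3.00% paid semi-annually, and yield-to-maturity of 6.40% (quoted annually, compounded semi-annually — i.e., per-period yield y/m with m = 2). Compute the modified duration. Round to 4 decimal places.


Answer: Modified duration = 8.2015

Derivation:
Coupon per period c = face * coupon_rate / m = 15.000000
Periods per year m = 2; per-period yield y/m = 0.032000
Number of cashflows N = 20
Cashflows (t years, CF_t, discount factor 1/(1+y/m)^(m*t), PV):
  t = 0.5000: CF_t = 15.000000, DF = 0.968992, PV = 14.534884
  t = 1.0000: CF_t = 15.000000, DF = 0.938946, PV = 14.084190
  t = 1.5000: CF_t = 15.000000, DF = 0.909831, PV = 13.647471
  t = 2.0000: CF_t = 15.000000, DF = 0.881620, PV = 13.224293
  t = 2.5000: CF_t = 15.000000, DF = 0.854283, PV = 12.814238
  t = 3.0000: CF_t = 15.000000, DF = 0.827793, PV = 12.416897
  t = 3.5000: CF_t = 15.000000, DF = 0.802125, PV = 12.031877
  t = 4.0000: CF_t = 15.000000, DF = 0.777253, PV = 11.658795
  t = 4.5000: CF_t = 15.000000, DF = 0.753152, PV = 11.297282
  t = 5.0000: CF_t = 15.000000, DF = 0.729799, PV = 10.946979
  t = 5.5000: CF_t = 15.000000, DF = 0.707169, PV = 10.607538
  t = 6.0000: CF_t = 15.000000, DF = 0.685241, PV = 10.278622
  t = 6.5000: CF_t = 15.000000, DF = 0.663994, PV = 9.959905
  t = 7.0000: CF_t = 15.000000, DF = 0.643405, PV = 9.651071
  t = 7.5000: CF_t = 15.000000, DF = 0.623454, PV = 9.351813
  t = 8.0000: CF_t = 15.000000, DF = 0.604122, PV = 9.061834
  t = 8.5000: CF_t = 15.000000, DF = 0.585390, PV = 8.780847
  t = 9.0000: CF_t = 15.000000, DF = 0.567238, PV = 8.508573
  t = 9.5000: CF_t = 15.000000, DF = 0.549649, PV = 8.244741
  t = 10.0000: CF_t = 1015.000000, DF = 0.532606, PV = 540.595089
Price P = sum_t PV_t = 751.696937
First compute Macaulay numerator sum_t t * PV_t:
  t * PV_t at t = 0.5000: 7.267442
  t * PV_t at t = 1.0000: 14.084190
  t * PV_t at t = 1.5000: 20.471206
  t * PV_t at t = 2.0000: 26.448586
  t * PV_t at t = 2.5000: 32.035594
  t * PV_t at t = 3.0000: 37.250691
  t * PV_t at t = 3.5000: 42.111569
  t * PV_t at t = 4.0000: 46.635182
  t * PV_t at t = 4.5000: 50.837771
  t * PV_t at t = 5.0000: 54.734895
  t * PV_t at t = 5.5000: 58.341458
  t * PV_t at t = 6.0000: 61.671732
  t * PV_t at t = 6.5000: 64.739382
  t * PV_t at t = 7.0000: 67.557495
  t * PV_t at t = 7.5000: 70.138595
  t * PV_t at t = 8.0000: 72.494672
  t * PV_t at t = 8.5000: 74.637199
  t * PV_t at t = 9.0000: 76.577153
  t * PV_t at t = 9.5000: 78.325038
  t * PV_t at t = 10.0000: 5405.950895
Macaulay duration D = 6362.310743 / 751.696937 = 8.463931
Modified duration = D / (1 + y/m) = 8.463931 / (1 + 0.032000) = 8.201483


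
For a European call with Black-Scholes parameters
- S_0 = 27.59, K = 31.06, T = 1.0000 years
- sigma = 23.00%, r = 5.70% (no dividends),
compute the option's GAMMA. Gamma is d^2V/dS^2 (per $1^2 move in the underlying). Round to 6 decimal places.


d1 = -0.1522496934; d2 = -0.3822496934
phi(d1) = 0.3943452368; exp(-qT) = 1.0000000000; exp(-rT) = 0.9445940694
Gamma = exp(-qT) * phi(d1) / (S * sigma * sqrt(T)) = 1.0000000000 * 0.3943452368 / (27.5900 * 0.2300 * 1.0000000000) = 0.062144

Answer: Gamma = 0.062144


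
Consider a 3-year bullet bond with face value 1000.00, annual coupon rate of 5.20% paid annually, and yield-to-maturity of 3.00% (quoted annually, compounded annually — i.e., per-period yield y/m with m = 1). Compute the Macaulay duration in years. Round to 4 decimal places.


Coupon per period c = face * coupon_rate / m = 52.000000
Periods per year m = 1; per-period yield y/m = 0.030000
Number of cashflows N = 3
Cashflows (t years, CF_t, discount factor 1/(1+y/m)^(m*t), PV):
  t = 1.0000: CF_t = 52.000000, DF = 0.970874, PV = 50.485437
  t = 2.0000: CF_t = 52.000000, DF = 0.942596, PV = 49.014987
  t = 3.0000: CF_t = 1052.000000, DF = 0.915142, PV = 962.729026
Price P = sum_t PV_t = 1062.229450
Macaulay numerator sum_t t * PV_t:
  t * PV_t at t = 1.0000: 50.485437
  t * PV_t at t = 2.0000: 98.029975
  t * PV_t at t = 3.0000: 2888.187077
Macaulay duration D = (sum_t t * PV_t) / P = 3036.702488 / 1062.229450 = 2.858801

Answer: Macaulay duration = 2.8588 years


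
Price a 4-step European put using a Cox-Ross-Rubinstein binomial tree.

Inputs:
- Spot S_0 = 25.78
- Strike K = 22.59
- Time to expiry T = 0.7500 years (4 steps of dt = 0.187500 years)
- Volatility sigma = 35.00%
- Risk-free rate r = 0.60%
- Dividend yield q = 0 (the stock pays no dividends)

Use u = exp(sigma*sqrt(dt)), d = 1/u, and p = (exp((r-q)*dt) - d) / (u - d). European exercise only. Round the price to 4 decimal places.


Answer: Price = V(0,0) = 1.6948

Derivation:
dt = T/N = 0.187500
u = exp(sigma*sqrt(dt)) = 1.163642; d = 1/u = 0.859371
p = (exp((r-q)*dt) - d) / (u - d) = 0.465883
Discount per step: exp(-r*dt) = 0.998876
Stock lattice S(k, i) with i counting down-moves:
  k=0: S(0,0) = 25.7800
  k=1: S(1,0) = 29.9987; S(1,1) = 22.1546
  k=2: S(2,0) = 34.9077; S(2,1) = 25.7800; S(2,2) = 19.0390
  k=3: S(3,0) = 40.6201; S(3,1) = 29.9987; S(3,2) = 22.1546; S(3,3) = 16.3616
  k=4: S(4,0) = 47.2672; S(4,1) = 34.9077; S(4,2) = 25.7800; S(4,3) = 19.0390; S(4,4) = 14.0607
Terminal payoffs V(N, i) = max(K - S_T, 0):
  V(4,0) = 0.000000; V(4,1) = 0.000000; V(4,2) = 0.000000; V(4,3) = 3.550989; V(4,4) = 8.529335
Backward induction: V(k, i) = exp(-r*dt) * [p * V(k+1, i) + (1-p) * V(k+1, i+1)].
  V(3,0) = exp(-r*dt) * [p*0.000000 + (1-p)*0.000000] = 0.000000
  V(3,1) = exp(-r*dt) * [p*0.000000 + (1-p)*0.000000] = 0.000000
  V(3,2) = exp(-r*dt) * [p*0.000000 + (1-p)*3.550989] = 1.894510
  V(3,3) = exp(-r*dt) * [p*3.550989 + (1-p)*8.529335] = 6.203025
  V(2,0) = exp(-r*dt) * [p*0.000000 + (1-p)*0.000000] = 0.000000
  V(2,1) = exp(-r*dt) * [p*0.000000 + (1-p)*1.894510] = 1.010752
  V(2,2) = exp(-r*dt) * [p*1.894510 + (1-p)*6.203025] = 4.191043
  V(1,0) = exp(-r*dt) * [p*0.000000 + (1-p)*1.010752] = 0.539253
  V(1,1) = exp(-r*dt) * [p*1.010752 + (1-p)*4.191043] = 2.706352
  V(0,0) = exp(-r*dt) * [p*0.539253 + (1-p)*2.706352] = 1.694829
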